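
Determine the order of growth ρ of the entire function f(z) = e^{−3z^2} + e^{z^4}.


Each summand is entire of order 2 and 4 respectively (as in the single-exponential case). The order of a sum is at most the max of the orders, so ρ ≤ 4. For the lower bound: on |z|=r choose arg z so that 1z^4 is real positive; then |e^{1z^4}| = e^{1r^4} while |e^{-3z^2}| ≤ e^{3r^2} = o(e^{1r^4}). So |f| ≥ e^{1r^4}(1 − o(1)) and ρ ≥ 4. Hence ρ = max(2, 4) = 4.
Therefore ρ = 4.

Order ρ = 4.


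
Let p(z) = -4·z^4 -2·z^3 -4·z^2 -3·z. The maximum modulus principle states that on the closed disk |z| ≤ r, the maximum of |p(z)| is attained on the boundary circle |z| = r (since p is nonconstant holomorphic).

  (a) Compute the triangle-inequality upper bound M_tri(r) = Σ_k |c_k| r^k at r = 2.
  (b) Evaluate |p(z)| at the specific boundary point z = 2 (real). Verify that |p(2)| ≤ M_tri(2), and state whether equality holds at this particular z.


Coefficients: c_0 = 0, c_1 = -3, c_2 = -4, c_3 = -2, c_4 = -4. Radius r = 2.
Part (a). Triangle bound: M_tri(r) = Σ_k |c_k| r^k
  = |0|·2^0 + |-3|·2^1 + |-4|·2^2 + |-2|·2^3 + |-4|·2^4
  = 0 + 6 + 16 + 16 + 64 = 102.
This bounds M(r) := max_{|z|=r} |p(z)| from above; equality holds iff all terms c_k z^k can be made to align in phase at a single z on |z|=r.
Part (b). At z = 2 (real, on the circle |z| = r):
  p(2) = (0)·2^0 + (-3)·2^1 + (-4)·2^2 + (-2)·2^3 + (-4)·2^4 = -102.
  |p(2)| = 102.
Since all nonzero coefficients share the same sign, |p(2)| = 102 = M_tri(2); the triangle bound is attained at z = 2, so in fact M(r) = 102.

M_tri(2) = 102; |p(2)| = 102; equality at z=2: yes.


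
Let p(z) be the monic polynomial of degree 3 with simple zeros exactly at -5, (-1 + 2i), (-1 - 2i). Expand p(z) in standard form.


The polynomial is p(z) = ∏_{α ∈ S} (z − α), where S = {-5, (-1 + 2i), (-1 - 2i)}.
Expanding the product yields: p(z) = z^3 + 7·z^2 + 15·z + 25.
Note conjugate pairs combine to real quadratics: (z − (-1+2i))(z − (-1−2i)) = z² + 2z + 5.
The resulting polynomial has degree 3 and real coefficients as required.

p(z) = z^3 + 7·z^2 + 15·z + 25.


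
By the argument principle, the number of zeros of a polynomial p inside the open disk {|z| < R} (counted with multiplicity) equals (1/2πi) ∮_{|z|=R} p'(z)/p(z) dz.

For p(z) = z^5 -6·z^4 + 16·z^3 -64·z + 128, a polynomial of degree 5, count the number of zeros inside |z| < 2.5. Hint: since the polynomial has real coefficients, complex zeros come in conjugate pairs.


The zeros of p are: (2 + 2i), (2 - 2i), -2, (2 + 2i), (2 - 2i).
Their magnitudes are: 2.828, 2.828, 2, 2.828, 2.828.
Zeros with |z| < R = 2.5: -2.
Count = 1.
By the argument principle, (1/2πi) ∮_{|z|=R} p'(z)/p(z) dz equals exactly this count.

Number of zeros inside |z| < 2.5: 1.


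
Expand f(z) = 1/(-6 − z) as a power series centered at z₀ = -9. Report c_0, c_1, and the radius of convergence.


Let w = z − z₀, so z = z₀ + w.
Then -6 − z = -6 − (z₀ + w) = (-6 − z₀) − w = 3 − w.
f(z) = 1/(3 − w) = (1/(3)) · 1/(1 − w/(3)) = Σ_{n≥0} w^n / (3)^(n+1).
So c_n = 1/(3)^(n+1):
  c_0 = 1/(3)^1 = 1/3.
  c_1 = 1/(3)^2 = 1/9.
The series is valid for |w/d| < 1, i.e. |z − z₀| < |d|.
Radius of convergence: R = |-6 − z₀| = |3| = 3 (distance from z₀ to the singularity z = -6).

c_0 = 1/3, c_1 = 1/9; R = 3.


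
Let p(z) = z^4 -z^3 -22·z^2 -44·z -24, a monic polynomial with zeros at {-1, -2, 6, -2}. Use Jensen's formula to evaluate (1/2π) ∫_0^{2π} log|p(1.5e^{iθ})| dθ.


Zeros: -2, -2, -1, 6; r = 1.5.
Inside |z| < r: -1. Outside (|z| ≥ r): -2, -2, 6.
p(0) = -24, so log|p(0)| = log(24) = 3.1781.
Apply Jensen: I(r) = log|p(0)| + Σ_k log(r/|z_k|), summed over zeros inside |z| < r.
  log(r/|z_k|) for z_k = -1: log(1.5/1) = 0.4055
  Outside zeros (-2, -2, 6) contribute nothing to the Jensen sum.
Sum over inside zeros: 0.4055.
I(r) = log|p(0)| + (inside sum) = 3.1781 + 0.4055 = 3.5835.
Note: since some zeros are outside |z| ≤ r, the simplified n·log(r) form does NOT apply — only the inside zeros contribute.

I(r) ≈ 3.5835.


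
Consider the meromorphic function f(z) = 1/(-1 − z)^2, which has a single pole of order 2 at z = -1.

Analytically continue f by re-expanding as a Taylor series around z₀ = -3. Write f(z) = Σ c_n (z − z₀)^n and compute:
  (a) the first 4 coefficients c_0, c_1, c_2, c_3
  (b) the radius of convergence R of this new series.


Let w = z − z₀, so z = z₀ + w.
Then -1 − z = -1 − (z₀ + w) = (-1 − z₀) − w = 2 − w.
f(z) = 1/(2 − w)^2 = (1/(2)^2) · (1 − w/(2))^{−2}.
By the binomial series (1−u)^{−2} = Σ_{n≥0} C(n+1, 1) u^n for |u|<1, with u = w/(2):
  c_n = C(n+1, 1) / (2)^(n+2).
  c_0 = 1/(2)^2 = 1/4.
  c_1 = 2/(2)^3 = 1/4.
  c_2 = 3/(2)^4 = 3/16.
  c_3 = 4/(2)^5 = 1/8.
The series is valid for |w/d| < 1, i.e. |z − z₀| < |d|.
Radius of convergence: R = |-1 − z₀| = |2| = 2 (distance from z₀ to the singularity z = -1).

c_0 = 1/4, c_1 = 1/4, c_2 = 3/16, c_3 = 1/8; R = 2.


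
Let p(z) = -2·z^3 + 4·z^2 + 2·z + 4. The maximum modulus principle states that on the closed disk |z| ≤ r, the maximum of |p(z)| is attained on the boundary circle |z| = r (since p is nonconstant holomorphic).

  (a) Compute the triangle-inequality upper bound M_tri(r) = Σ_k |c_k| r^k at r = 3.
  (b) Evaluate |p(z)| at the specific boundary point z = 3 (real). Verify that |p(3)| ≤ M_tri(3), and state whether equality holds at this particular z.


Coefficients: c_0 = 4, c_1 = 2, c_2 = 4, c_3 = -2. Radius r = 3.
Part (a). Triangle bound: M_tri(r) = Σ_k |c_k| r^k
  = |4|·3^0 + |2|·3^1 + |4|·3^2 + |-2|·3^3
  = 4 + 6 + 36 + 54 = 100.
This bounds M(r) := max_{|z|=r} |p(z)| from above; equality holds iff all terms c_k z^k can be made to align in phase at a single z on |z|=r.
Part (b). At z = 3 (real, on the circle |z| = r):
  p(3) = (4)·3^0 + (2)·3^1 + (4)·3^2 + (-2)·3^3 = -8.
  |p(3)| = 8.
Check: |p(3)| = 8 ≤ 100 = M_tri(3). ✓ Equality does not hold at z = 3 (the coefficients have mixed signs, so the terms do not all align in phase there).

M_tri(3) = 100; |p(3)| = 8; equality at z=3: no.


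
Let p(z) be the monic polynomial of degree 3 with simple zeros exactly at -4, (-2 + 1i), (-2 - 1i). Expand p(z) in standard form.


The polynomial is p(z) = ∏_{α ∈ S} (z − α), where S = {-4, (-2 + 1i), (-2 - 1i)}.
Expanding the product yields: p(z) = z^3 + 8·z^2 + 21·z + 20.
Note conjugate pairs combine to real quadratics: (z − (-2+1i))(z − (-2−1i)) = z² + 4z + 5.
The resulting polynomial has degree 3 and real coefficients as required.

p(z) = z^3 + 8·z^2 + 21·z + 20.


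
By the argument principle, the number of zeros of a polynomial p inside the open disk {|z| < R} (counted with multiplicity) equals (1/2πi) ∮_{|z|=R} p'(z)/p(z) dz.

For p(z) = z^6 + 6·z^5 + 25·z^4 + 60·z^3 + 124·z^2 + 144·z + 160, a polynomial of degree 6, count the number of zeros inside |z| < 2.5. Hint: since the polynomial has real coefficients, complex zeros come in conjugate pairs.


The zeros of p are: (0 + 2i), (0 - 2i), (-1 + 2i), (-1 - 2i), (-2 + 2i), (-2 - 2i).
Their magnitudes are: 2, 2, 2.236, 2.236, 2.828, 2.828.
Zeros with |z| < R = 2.5: (0 + 2i), (0 - 2i), (-1 + 2i), (-1 - 2i).
Count = 4.
By the argument principle, (1/2πi) ∮_{|z|=R} p'(z)/p(z) dz equals exactly this count.

Number of zeros inside |z| < 2.5: 4.


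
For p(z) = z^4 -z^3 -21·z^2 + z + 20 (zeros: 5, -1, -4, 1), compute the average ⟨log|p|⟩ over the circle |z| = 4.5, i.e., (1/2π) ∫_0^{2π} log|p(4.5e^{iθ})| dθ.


Zeros: -4, -1, 1, 5; r = 4.5.
Inside |z| < r: -4, -1, 1. Outside (|z| ≥ r): 5.
p(0) = 20, so log|p(0)| = log(20) = 2.9957.
Apply Jensen: I(r) = log|p(0)| + Σ_k log(r/|z_k|), summed over zeros inside |z| < r.
  log(r/|z_k|) for z_k = -1: log(4.5/1) = 1.5041
  log(r/|z_k|) for z_k = -4: log(4.5/4) = 0.1178
  log(r/|z_k|) for z_k = 1: log(4.5/1) = 1.5041
  Outside zeros (5) contribute nothing to the Jensen sum.
Sum over inside zeros: 3.1259.
I(r) = log|p(0)| + (inside sum) = 2.9957 + 3.1259 = 6.1217.
Note: since some zeros are outside |z| ≤ r, the simplified n·log(r) form does NOT apply — only the inside zeros contribute.

I(r) ≈ 6.1217.


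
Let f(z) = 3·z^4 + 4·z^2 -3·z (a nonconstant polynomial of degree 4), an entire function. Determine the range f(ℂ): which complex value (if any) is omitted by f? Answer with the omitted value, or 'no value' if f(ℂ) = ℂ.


Little Picard bounds the complement of f(ℂ) to at most one point.
For every w ∈ ℂ, the equation p(z) − w = 0 is a nonconstant polynomial in z and hence has at least one root by the fundamental theorem of algebra. So p is surjective onto ℂ, omitting no value.

Omitted value: no value.


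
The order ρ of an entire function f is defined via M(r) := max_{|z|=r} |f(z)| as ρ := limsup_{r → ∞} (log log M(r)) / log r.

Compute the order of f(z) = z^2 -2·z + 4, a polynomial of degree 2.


|f(z)| ≤ Σ|c_k|·r^k = O(r^2) as r → ∞. Polynomial growth is O(e^{r^ε}) for every ε > 0 (since r^2/e^{r^ε} → 0), so ρ ≤ ε for all ε > 0, i.e. ρ = 0. Every nonconstant polynomial has order 0.
Therefore ρ = 0.

Order ρ = 0.


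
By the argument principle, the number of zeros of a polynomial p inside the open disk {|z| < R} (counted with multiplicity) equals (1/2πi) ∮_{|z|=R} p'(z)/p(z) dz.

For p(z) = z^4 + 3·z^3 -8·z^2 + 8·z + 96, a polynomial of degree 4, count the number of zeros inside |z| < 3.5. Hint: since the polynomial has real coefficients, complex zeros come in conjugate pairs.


The zeros of p are: -3, (2 + 2i), (2 - 2i), -4.
Their magnitudes are: 3, 2.828, 2.828, 4.
Zeros with |z| < R = 3.5: -3, (2 + 2i), (2 - 2i).
Count = 3.
By the argument principle, (1/2πi) ∮_{|z|=R} p'(z)/p(z) dz equals exactly this count.

Number of zeros inside |z| < 3.5: 3.


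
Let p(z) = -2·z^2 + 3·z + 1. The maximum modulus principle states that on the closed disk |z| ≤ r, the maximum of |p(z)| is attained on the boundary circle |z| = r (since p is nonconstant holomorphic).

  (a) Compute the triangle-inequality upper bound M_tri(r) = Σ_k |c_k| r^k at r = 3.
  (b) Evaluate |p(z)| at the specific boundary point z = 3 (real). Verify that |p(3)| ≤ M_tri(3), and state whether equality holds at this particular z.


Coefficients: c_0 = 1, c_1 = 3, c_2 = -2. Radius r = 3.
Part (a). Triangle bound: M_tri(r) = Σ_k |c_k| r^k
  = |1|·3^0 + |3|·3^1 + |-2|·3^2
  = 1 + 9 + 18 = 28.
This bounds M(r) := max_{|z|=r} |p(z)| from above; equality holds iff all terms c_k z^k can be made to align in phase at a single z on |z|=r.
Part (b). At z = 3 (real, on the circle |z| = r):
  p(3) = (1)·3^0 + (3)·3^1 + (-2)·3^2 = -8.
  |p(3)| = 8.
Check: |p(3)| = 8 ≤ 28 = M_tri(3). ✓ Equality does not hold at z = 3 (the coefficients have mixed signs, so the terms do not all align in phase there).

M_tri(3) = 28; |p(3)| = 8; equality at z=3: no.


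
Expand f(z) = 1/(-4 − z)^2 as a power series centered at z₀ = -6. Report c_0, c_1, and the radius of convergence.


Let w = z − z₀, so z = z₀ + w.
Then -4 − z = -4 − (z₀ + w) = (-4 − z₀) − w = 2 − w.
f(z) = 1/(2 − w)^2 = (1/(2)^2) · (1 − w/(2))^{−2}.
By the binomial series (1−u)^{−2} = Σ_{n≥0} C(n+1, 1) u^n for |u|<1, with u = w/(2):
  c_n = C(n+1, 1) / (2)^(n+2).
  c_0 = 1/(2)^2 = 1/4.
  c_1 = 2/(2)^3 = 1/4.
The series is valid for |w/d| < 1, i.e. |z − z₀| < |d|.
Radius of convergence: R = |-4 − z₀| = |2| = 2 (distance from z₀ to the singularity z = -4).

c_0 = 1/4, c_1 = 1/4; R = 2.


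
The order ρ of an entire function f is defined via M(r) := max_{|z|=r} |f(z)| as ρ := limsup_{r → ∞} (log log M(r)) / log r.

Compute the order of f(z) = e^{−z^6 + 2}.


|e^{−z^6 + 2}| = e^{Re(-1·z^6) + 2} ≤ e^{1|z|^6 + 2} = e^{1r^6 + 2} on |z| = r, so ρ ≤ 6. Choosing z on |z|=r so that -1·z^6 is real positive (always possible by picking arg z appropriately) gives |f(z)| = e^{1r^6 + 2}, matching the bound. The additive constant 2 does not affect log log M(r) ~ 6·log r. Hence ρ = 6.
Therefore ρ = 6.

Order ρ = 6.


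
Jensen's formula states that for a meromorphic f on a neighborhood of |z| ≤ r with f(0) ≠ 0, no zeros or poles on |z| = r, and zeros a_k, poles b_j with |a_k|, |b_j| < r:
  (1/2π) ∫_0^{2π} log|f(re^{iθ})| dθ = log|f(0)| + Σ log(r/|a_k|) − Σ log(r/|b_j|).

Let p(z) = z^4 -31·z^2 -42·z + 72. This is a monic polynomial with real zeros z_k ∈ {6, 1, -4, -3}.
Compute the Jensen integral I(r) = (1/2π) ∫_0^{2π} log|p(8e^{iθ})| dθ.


Zeros: -4, -3, 1, 6; r = 8.
Inside |z| < r: -4, -3, 1, 6. Outside (|z| ≥ r): ∅.
p(0) = 72, so log|p(0)| = log(72) = 4.2767.
Apply Jensen: I(r) = log|p(0)| + Σ_k log(r/|z_k|), summed over zeros inside |z| < r.
  log(r/|z_k|) for z_k = 6: log(8/6) = 0.2877
  log(r/|z_k|) for z_k = 1: log(8/1) = 2.0794
  log(r/|z_k|) for z_k = -4: log(8/4) = 0.6931
  log(r/|z_k|) for z_k = -3: log(8/3) = 0.9808
Sum over inside zeros: 4.0411.
I(r) = log|p(0)| + (inside sum) = 4.2767 + 4.0411 = 8.3178.
Closed form (all zeros inside, monic): I(r) = n·log(r) = 4·log(8) = 8.3178. ✓

I(r) ≈ 8.3178.


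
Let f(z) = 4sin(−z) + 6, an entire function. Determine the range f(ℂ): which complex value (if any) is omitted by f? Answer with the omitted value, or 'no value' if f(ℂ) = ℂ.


Little Picard bounds the complement of f(ℂ) to at most one point.
sin is entire and surjective onto ℂ: for every w ∈ ℂ, sin(ζ) = w has a solution ζ ∈ ℂ (e.g., via the complex inverse arcsin). With ζ = −z this gives z = ζ/(-1). Then 4·sin(−z) takes every value in 4·ℂ = ℂ, and adding 6 is a bijection of ℂ. So f is surjective and omits no value. (Note: only on the real line is sin bounded by [−1, 1].)

Omitted value: no value.


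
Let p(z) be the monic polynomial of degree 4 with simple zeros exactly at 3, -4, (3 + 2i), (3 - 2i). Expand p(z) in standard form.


The polynomial is p(z) = ∏_{α ∈ S} (z − α), where S = {3, -4, (3 + 2i), (3 - 2i)}.
Expanding the product yields: p(z) = z^4 -5·z^3 -5·z^2 + 85·z -156.
Note conjugate pairs combine to real quadratics: (z − (3+2i))(z − (3−2i)) = z² − 6z + 13.
The resulting polynomial has degree 4 and real coefficients as required.

p(z) = z^4 -5·z^3 -5·z^2 + 85·z -156.


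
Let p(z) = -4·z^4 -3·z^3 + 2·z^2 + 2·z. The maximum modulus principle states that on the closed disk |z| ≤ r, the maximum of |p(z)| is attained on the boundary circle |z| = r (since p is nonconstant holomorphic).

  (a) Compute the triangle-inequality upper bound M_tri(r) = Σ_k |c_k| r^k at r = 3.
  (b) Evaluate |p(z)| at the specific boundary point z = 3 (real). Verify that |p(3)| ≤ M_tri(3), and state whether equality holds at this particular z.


Coefficients: c_0 = 0, c_1 = 2, c_2 = 2, c_3 = -3, c_4 = -4. Radius r = 3.
Part (a). Triangle bound: M_tri(r) = Σ_k |c_k| r^k
  = |0|·3^0 + |2|·3^1 + |2|·3^2 + |-3|·3^3 + |-4|·3^4
  = 0 + 6 + 18 + 81 + 324 = 429.
This bounds M(r) := max_{|z|=r} |p(z)| from above; equality holds iff all terms c_k z^k can be made to align in phase at a single z on |z|=r.
Part (b). At z = 3 (real, on the circle |z| = r):
  p(3) = (0)·3^0 + (2)·3^1 + (2)·3^2 + (-3)·3^3 + (-4)·3^4 = -381.
  |p(3)| = 381.
Check: |p(3)| = 381 ≤ 429 = M_tri(3). ✓ Equality does not hold at z = 3 (the coefficients have mixed signs, so the terms do not all align in phase there).

M_tri(3) = 429; |p(3)| = 381; equality at z=3: no.


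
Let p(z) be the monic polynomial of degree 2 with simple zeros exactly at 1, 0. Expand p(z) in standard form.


The polynomial is p(z) = ∏_{α ∈ S} (z − α), where S = {1, 0}.
Expanding the product yields: p(z) = z^2 -z.
The resulting polynomial has degree 2 and real coefficients as required.

p(z) = z^2 -z.


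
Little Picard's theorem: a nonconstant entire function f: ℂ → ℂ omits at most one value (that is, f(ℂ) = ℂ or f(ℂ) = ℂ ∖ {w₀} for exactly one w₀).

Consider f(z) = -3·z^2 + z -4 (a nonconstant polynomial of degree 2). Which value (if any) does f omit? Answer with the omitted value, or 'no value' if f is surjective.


Little Picard bounds the complement of f(ℂ) to at most one point.
For every w ∈ ℂ, the equation p(z) − w = 0 is a nonconstant polynomial in z and hence has at least one root by the fundamental theorem of algebra. So p is surjective onto ℂ, omitting no value.

Omitted value: no value.


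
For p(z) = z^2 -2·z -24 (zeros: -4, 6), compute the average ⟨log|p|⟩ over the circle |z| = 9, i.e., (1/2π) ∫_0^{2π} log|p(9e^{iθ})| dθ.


Zeros: -4, 6; r = 9.
Inside |z| < r: -4, 6. Outside (|z| ≥ r): ∅.
p(0) = -24, so log|p(0)| = log(24) = 3.1781.
Apply Jensen: I(r) = log|p(0)| + Σ_k log(r/|z_k|), summed over zeros inside |z| < r.
  log(r/|z_k|) for z_k = -4: log(9/4) = 0.8109
  log(r/|z_k|) for z_k = 6: log(9/6) = 0.4055
Sum over inside zeros: 1.2164.
I(r) = log|p(0)| + (inside sum) = 3.1781 + 1.2164 = 4.3944.
Closed form (all zeros inside, monic): I(r) = n·log(r) = 2·log(9) = 4.3944. ✓

I(r) ≈ 4.3944.


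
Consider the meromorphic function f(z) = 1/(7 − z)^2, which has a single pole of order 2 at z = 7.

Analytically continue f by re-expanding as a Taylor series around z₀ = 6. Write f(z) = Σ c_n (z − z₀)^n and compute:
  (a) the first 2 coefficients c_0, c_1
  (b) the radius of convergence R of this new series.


Let w = z − z₀, so z = z₀ + w.
Then 7 − z = 7 − (z₀ + w) = (7 − z₀) − w = 1 − w.
f(z) = 1/(1 − w)^2 = (1/(1)^2) · (1 − w/(1))^{−2}.
By the binomial series (1−u)^{−2} = Σ_{n≥0} C(n+1, 1) u^n for |u|<1, with u = w/(1):
  c_n = C(n+1, 1) / (1)^(n+2).
  c_0 = 1/(1)^2 = 1.
  c_1 = 2/(1)^3 = 2.
The series is valid for |w/d| < 1, i.e. |z − z₀| < |d|.
Radius of convergence: R = |7 − z₀| = |1| = 1 (distance from z₀ to the singularity z = 7).

c_0 = 1, c_1 = 2; R = 1.


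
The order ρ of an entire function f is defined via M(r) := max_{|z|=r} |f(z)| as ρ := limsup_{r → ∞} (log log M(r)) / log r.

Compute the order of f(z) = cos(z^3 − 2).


Write cos(w) = (e^{iw} ± e^{−iw})/(2 or 2i), so |cos(w)| ≤ e^{|w|}. With w = z^3 − 2, |w| ≤ 1r^3 + 2 on |z|=r, giving M(r) ≤ e^{1r^3 + 2} and ρ ≤ 3. For the lower bound, choose z on |z|=r with 1z^3 purely imaginary of modulus 1r^3; then |cos(z^3 − 2)| grows like e^{1r^3}/2, so ρ ≥ 3. Hence ρ = 3.
Therefore ρ = 3.

Order ρ = 3.


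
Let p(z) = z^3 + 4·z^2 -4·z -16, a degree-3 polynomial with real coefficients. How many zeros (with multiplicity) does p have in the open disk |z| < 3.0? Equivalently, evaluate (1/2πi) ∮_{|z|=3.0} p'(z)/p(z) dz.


The zeros of p are: 2, -4, -2.
Their magnitudes are: 2, 4, 2.
Zeros with |z| < R = 3.0: 2, -2.
Count = 2.
By the argument principle, (1/2πi) ∮_{|z|=R} p'(z)/p(z) dz equals exactly this count.

Number of zeros inside |z| < 3.0: 2.


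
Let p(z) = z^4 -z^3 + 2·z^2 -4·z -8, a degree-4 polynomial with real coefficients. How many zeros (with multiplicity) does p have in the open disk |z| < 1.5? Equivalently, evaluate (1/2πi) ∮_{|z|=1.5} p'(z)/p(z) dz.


The zeros of p are: -1, (0 + 2i), (0 - 2i), 2.
Their magnitudes are: 1, 2, 2, 2.
Zeros with |z| < R = 1.5: -1.
Count = 1.
By the argument principle, (1/2πi) ∮_{|z|=R} p'(z)/p(z) dz equals exactly this count.

Number of zeros inside |z| < 1.5: 1.


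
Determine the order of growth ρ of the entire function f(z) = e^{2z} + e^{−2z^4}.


Each summand is entire of order 1 and 4 respectively (as in the single-exponential case). The order of a sum is at most the max of the orders, so ρ ≤ 4. For the lower bound: on |z|=r choose arg z so that -2z^4 is real positive; then |e^{-2z^4}| = e^{2r^4} while |e^{2z}| ≤ e^{2r^1} = o(e^{2r^4}). So |f| ≥ e^{2r^4}(1 − o(1)) and ρ ≥ 4. Hence ρ = max(1, 4) = 4.
Therefore ρ = 4.

Order ρ = 4.


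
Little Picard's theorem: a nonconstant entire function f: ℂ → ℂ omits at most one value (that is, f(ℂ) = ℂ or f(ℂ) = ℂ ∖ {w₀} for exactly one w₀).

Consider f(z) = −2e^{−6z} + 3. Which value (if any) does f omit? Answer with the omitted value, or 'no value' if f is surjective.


Little Picard bounds the complement of f(ℂ) to at most one point.
e^{−6z} is never zero on ℂ, so -2·e^{−6z} takes every value in ℂ ∖ {0}. Adding 3 shifts the range to ℂ ∖ {3}. Thus f omits exactly the value 3.

Omitted value: 3.


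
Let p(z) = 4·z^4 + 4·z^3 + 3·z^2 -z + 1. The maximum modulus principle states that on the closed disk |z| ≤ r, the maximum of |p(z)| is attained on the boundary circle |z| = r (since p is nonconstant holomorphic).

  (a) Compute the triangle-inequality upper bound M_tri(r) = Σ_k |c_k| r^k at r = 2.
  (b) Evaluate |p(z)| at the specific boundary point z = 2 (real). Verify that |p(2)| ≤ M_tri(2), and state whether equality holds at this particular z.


Coefficients: c_0 = 1, c_1 = -1, c_2 = 3, c_3 = 4, c_4 = 4. Radius r = 2.
Part (a). Triangle bound: M_tri(r) = Σ_k |c_k| r^k
  = |1|·2^0 + |-1|·2^1 + |3|·2^2 + |4|·2^3 + |4|·2^4
  = 1 + 2 + 12 + 32 + 64 = 111.
This bounds M(r) := max_{|z|=r} |p(z)| from above; equality holds iff all terms c_k z^k can be made to align in phase at a single z on |z|=r.
Part (b). At z = 2 (real, on the circle |z| = r):
  p(2) = (1)·2^0 + (-1)·2^1 + (3)·2^2 + (4)·2^3 + (4)·2^4 = 107.
  |p(2)| = 107.
Check: |p(2)| = 107 ≤ 111 = M_tri(2). ✓ Equality does not hold at z = 2 (the coefficients have mixed signs, so the terms do not all align in phase there).

M_tri(2) = 111; |p(2)| = 107; equality at z=2: no.


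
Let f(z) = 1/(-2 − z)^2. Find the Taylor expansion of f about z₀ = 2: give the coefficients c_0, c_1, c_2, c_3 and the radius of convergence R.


Let w = z − z₀, so z = z₀ + w.
Then -2 − z = -2 − (z₀ + w) = (-2 − z₀) − w = -4 − w.
f(z) = 1/(-4 − w)^2 = (1/(-4)^2) · (1 − w/(-4))^{−2}.
By the binomial series (1−u)^{−2} = Σ_{n≥0} C(n+1, 1) u^n for |u|<1, with u = w/(-4):
  c_n = C(n+1, 1) / (-4)^(n+2).
  c_0 = 1/(-4)^2 = 1/16.
  c_1 = 2/(-4)^3 = -1/32.
  c_2 = 3/(-4)^4 = 3/256.
  c_3 = 4/(-4)^5 = -1/256.
The series is valid for |w/d| < 1, i.e. |z − z₀| < |d|.
Radius of convergence: R = |-2 − z₀| = |-4| = 4 (distance from z₀ to the singularity z = -2).

c_0 = 1/16, c_1 = -1/32, c_2 = 3/256, c_3 = -1/256; R = 4.


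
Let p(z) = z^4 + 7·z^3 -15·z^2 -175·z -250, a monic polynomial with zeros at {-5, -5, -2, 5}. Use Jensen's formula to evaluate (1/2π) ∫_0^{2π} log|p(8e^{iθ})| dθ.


Zeros: -5, -5, -2, 5; r = 8.
Inside |z| < r: -5, -5, -2, 5. Outside (|z| ≥ r): ∅.
p(0) = -250, so log|p(0)| = log(250) = 5.5215.
Apply Jensen: I(r) = log|p(0)| + Σ_k log(r/|z_k|), summed over zeros inside |z| < r.
  log(r/|z_k|) for z_k = -5: log(8/5) = 0.4700
  log(r/|z_k|) for z_k = -5: log(8/5) = 0.4700
  log(r/|z_k|) for z_k = -2: log(8/2) = 1.3863
  log(r/|z_k|) for z_k = 5: log(8/5) = 0.4700
Sum over inside zeros: 2.7963.
I(r) = log|p(0)| + (inside sum) = 5.5215 + 2.7963 = 8.3178.
Closed form (all zeros inside, monic): I(r) = n·log(r) = 4·log(8) = 8.3178. ✓

I(r) ≈ 8.3178.


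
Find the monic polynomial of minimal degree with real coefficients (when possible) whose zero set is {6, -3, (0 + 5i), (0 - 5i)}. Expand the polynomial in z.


The polynomial is p(z) = ∏_{α ∈ S} (z − α), where S = {6, -3, (0 + 5i), (0 - 5i)}.
Expanding the product yields: p(z) = z^4 -3·z^3 + 7·z^2 -75·z -450.
Note conjugate pairs combine to real quadratics: (z − (0+5i))(z − (0−5i)) = z² + 25.
The resulting polynomial has degree 4 and real coefficients as required.

p(z) = z^4 -3·z^3 + 7·z^2 -75·z -450.


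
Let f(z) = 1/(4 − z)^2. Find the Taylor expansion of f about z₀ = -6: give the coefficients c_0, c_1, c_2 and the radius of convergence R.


Let w = z − z₀, so z = z₀ + w.
Then 4 − z = 4 − (z₀ + w) = (4 − z₀) − w = 10 − w.
f(z) = 1/(10 − w)^2 = (1/(10)^2) · (1 − w/(10))^{−2}.
By the binomial series (1−u)^{−2} = Σ_{n≥0} C(n+1, 1) u^n for |u|<1, with u = w/(10):
  c_n = C(n+1, 1) / (10)^(n+2).
  c_0 = 1/(10)^2 = 1/100.
  c_1 = 2/(10)^3 = 1/500.
  c_2 = 3/(10)^4 = 3/10000.
The series is valid for |w/d| < 1, i.e. |z − z₀| < |d|.
Radius of convergence: R = |4 − z₀| = |10| = 10 (distance from z₀ to the singularity z = 4).

c_0 = 1/100, c_1 = 1/500, c_2 = 3/10000; R = 10.


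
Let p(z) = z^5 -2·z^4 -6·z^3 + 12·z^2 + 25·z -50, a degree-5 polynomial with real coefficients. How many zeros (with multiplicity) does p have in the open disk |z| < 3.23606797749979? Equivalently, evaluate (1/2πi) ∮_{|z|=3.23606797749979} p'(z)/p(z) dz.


The zeros of p are: (-2 + 1i), (-2 - 1i), 2, (2 + 1i), (2 - 1i).
Their magnitudes are: 2.236, 2.236, 2, 2.236, 2.236.
Zeros with |z| < R = 3.23606797749979: (-2 + 1i), (-2 - 1i), 2, (2 + 1i), (2 - 1i).
Count = 5.
By the argument principle, (1/2πi) ∮_{|z|=R} p'(z)/p(z) dz equals exactly this count.

Number of zeros inside |z| < 3.23606797749979: 5.


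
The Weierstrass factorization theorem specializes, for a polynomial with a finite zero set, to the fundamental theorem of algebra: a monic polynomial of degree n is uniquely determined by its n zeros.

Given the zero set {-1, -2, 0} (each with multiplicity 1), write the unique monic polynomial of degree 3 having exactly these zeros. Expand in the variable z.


The polynomial is p(z) = ∏_{α ∈ S} (z − α), where S = {-1, -2, 0}.
Expanding the product yields: p(z) = z^3 + 3·z^2 + 2·z.
The resulting polynomial has degree 3 and real coefficients as required.

p(z) = z^3 + 3·z^2 + 2·z.


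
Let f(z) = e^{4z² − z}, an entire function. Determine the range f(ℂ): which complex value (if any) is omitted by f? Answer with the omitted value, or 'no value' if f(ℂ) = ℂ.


Little Picard bounds the complement of f(ℂ) to at most one point.
The exponent g(z) = 4z² − z is a nonconstant polynomial, hence surjective onto ℂ. So e^{g(z)} takes every value in {e^w : w ∈ ℂ} = ℂ ∖ {0}. Adding 0 shifts the range to ℂ ∖ {0}. f omits exactly 0.

Omitted value: 0.


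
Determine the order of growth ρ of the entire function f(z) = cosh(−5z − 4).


cosh(w) is a linear combination of e^{iw} and e^{−iw} (or e^w, e^{−w} in the hyperbolic case), so |cosh(w)| ≤ e^{|w|}. With w = −5z − 4, |w| ≤ 5|z| + 4 = 5r + 4 on |z| = r, giving M(r) ≤ e^{5r + 4}, so ρ ≤ 1. On a suitable ray (z = it for sin/cos; z = t for sinh/cosh, t real → ∞), |cosh(−5z − 4)| grows like e^{5|t|}/2, so ρ ≥ 1. Hence ρ = 1.
Therefore ρ = 1.

Order ρ = 1.


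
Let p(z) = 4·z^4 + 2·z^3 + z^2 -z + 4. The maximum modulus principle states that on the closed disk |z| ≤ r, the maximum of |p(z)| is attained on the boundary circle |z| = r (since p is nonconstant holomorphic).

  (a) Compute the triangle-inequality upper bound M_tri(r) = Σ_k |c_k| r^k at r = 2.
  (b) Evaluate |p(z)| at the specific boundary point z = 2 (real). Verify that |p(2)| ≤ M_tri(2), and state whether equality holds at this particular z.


Coefficients: c_0 = 4, c_1 = -1, c_2 = 1, c_3 = 2, c_4 = 4. Radius r = 2.
Part (a). Triangle bound: M_tri(r) = Σ_k |c_k| r^k
  = |4|·2^0 + |-1|·2^1 + |1|·2^2 + |2|·2^3 + |4|·2^4
  = 4 + 2 + 4 + 16 + 64 = 90.
This bounds M(r) := max_{|z|=r} |p(z)| from above; equality holds iff all terms c_k z^k can be made to align in phase at a single z on |z|=r.
Part (b). At z = 2 (real, on the circle |z| = r):
  p(2) = (4)·2^0 + (-1)·2^1 + (1)·2^2 + (2)·2^3 + (4)·2^4 = 86.
  |p(2)| = 86.
Check: |p(2)| = 86 ≤ 90 = M_tri(2). ✓ Equality does not hold at z = 2 (the coefficients have mixed signs, so the terms do not all align in phase there).

M_tri(2) = 90; |p(2)| = 86; equality at z=2: no.


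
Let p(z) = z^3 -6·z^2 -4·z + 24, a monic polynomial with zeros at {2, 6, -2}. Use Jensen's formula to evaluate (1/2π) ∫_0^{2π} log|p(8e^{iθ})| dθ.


Zeros: -2, 2, 6; r = 8.
Inside |z| < r: -2, 2, 6. Outside (|z| ≥ r): ∅.
p(0) = 24, so log|p(0)| = log(24) = 3.1781.
Apply Jensen: I(r) = log|p(0)| + Σ_k log(r/|z_k|), summed over zeros inside |z| < r.
  log(r/|z_k|) for z_k = 2: log(8/2) = 1.3863
  log(r/|z_k|) for z_k = 6: log(8/6) = 0.2877
  log(r/|z_k|) for z_k = -2: log(8/2) = 1.3863
Sum over inside zeros: 3.0603.
I(r) = log|p(0)| + (inside sum) = 3.1781 + 3.0603 = 6.2383.
Closed form (all zeros inside, monic): I(r) = n·log(r) = 3·log(8) = 6.2383. ✓

I(r) ≈ 6.2383.


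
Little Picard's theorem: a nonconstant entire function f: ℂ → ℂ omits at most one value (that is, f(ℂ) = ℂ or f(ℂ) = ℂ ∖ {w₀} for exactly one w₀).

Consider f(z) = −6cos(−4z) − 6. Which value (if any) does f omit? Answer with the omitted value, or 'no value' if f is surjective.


Little Picard bounds the complement of f(ℂ) to at most one point.
cos is entire and surjective onto ℂ: for every w ∈ ℂ, cos(ζ) = w has a solution ζ ∈ ℂ (e.g., via the complex inverse arccos). With ζ = −4z this gives z = ζ/(-4). Then -6·cos(−4z) takes every value in -6·ℂ = ℂ, and adding -6 is a bijection of ℂ. So f is surjective and omits no value. (Note: only on the real line is cos bounded by [−1, 1].)

Omitted value: no value.


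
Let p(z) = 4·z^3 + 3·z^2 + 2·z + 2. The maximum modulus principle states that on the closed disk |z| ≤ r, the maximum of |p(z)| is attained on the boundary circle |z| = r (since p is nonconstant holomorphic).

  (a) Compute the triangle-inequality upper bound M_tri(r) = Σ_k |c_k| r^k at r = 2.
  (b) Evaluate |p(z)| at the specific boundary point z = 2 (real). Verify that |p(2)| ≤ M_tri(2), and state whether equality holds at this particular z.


Coefficients: c_0 = 2, c_1 = 2, c_2 = 3, c_3 = 4. Radius r = 2.
Part (a). Triangle bound: M_tri(r) = Σ_k |c_k| r^k
  = |2|·2^0 + |2|·2^1 + |3|·2^2 + |4|·2^3
  = 2 + 4 + 12 + 32 = 50.
This bounds M(r) := max_{|z|=r} |p(z)| from above; equality holds iff all terms c_k z^k can be made to align in phase at a single z on |z|=r.
Part (b). At z = 2 (real, on the circle |z| = r):
  p(2) = (2)·2^0 + (2)·2^1 + (3)·2^2 + (4)·2^3 = 50.
  |p(2)| = 50.
Since all nonzero coefficients share the same sign, |p(2)| = 50 = M_tri(2); the triangle bound is attained at z = 2, so in fact M(r) = 50.

M_tri(2) = 50; |p(2)| = 50; equality at z=2: yes.


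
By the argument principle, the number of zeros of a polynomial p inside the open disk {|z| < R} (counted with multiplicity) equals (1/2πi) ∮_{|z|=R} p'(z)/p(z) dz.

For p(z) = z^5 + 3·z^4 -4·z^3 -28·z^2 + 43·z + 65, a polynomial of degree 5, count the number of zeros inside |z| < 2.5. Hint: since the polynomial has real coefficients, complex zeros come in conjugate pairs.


The zeros of p are: (2 + 1i), (2 - 1i), -1, (-3 + 2i), (-3 - 2i).
Their magnitudes are: 2.236, 2.236, 1, 3.606, 3.606.
Zeros with |z| < R = 2.5: (2 + 1i), (2 - 1i), -1.
Count = 3.
By the argument principle, (1/2πi) ∮_{|z|=R} p'(z)/p(z) dz equals exactly this count.

Number of zeros inside |z| < 2.5: 3.


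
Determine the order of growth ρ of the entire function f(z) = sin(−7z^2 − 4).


Write sin(w) = (e^{iw} ± e^{−iw})/(2 or 2i), so |sin(w)| ≤ e^{|w|}. With w = −7z^2 − 4, |w| ≤ 7r^2 + 4 on |z|=r, giving M(r) ≤ e^{7r^2 + 4} and ρ ≤ 2. For the lower bound, choose z on |z|=r with -7z^2 purely imaginary of modulus 7r^2; then |sin(−7z^2 − 4)| grows like e^{7r^2}/2, so ρ ≥ 2. Hence ρ = 2.
Therefore ρ = 2.

Order ρ = 2.


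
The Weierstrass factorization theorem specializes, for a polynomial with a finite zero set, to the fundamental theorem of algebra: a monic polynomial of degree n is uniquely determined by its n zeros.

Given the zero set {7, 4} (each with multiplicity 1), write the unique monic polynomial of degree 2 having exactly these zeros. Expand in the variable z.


The polynomial is p(z) = ∏_{α ∈ S} (z − α), where S = {7, 4}.
Expanding the product yields: p(z) = z^2 -11·z + 28.
The resulting polynomial has degree 2 and real coefficients as required.

p(z) = z^2 -11·z + 28.


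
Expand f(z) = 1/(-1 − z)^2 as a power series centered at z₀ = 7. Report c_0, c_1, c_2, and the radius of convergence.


Let w = z − z₀, so z = z₀ + w.
Then -1 − z = -1 − (z₀ + w) = (-1 − z₀) − w = -8 − w.
f(z) = 1/(-8 − w)^2 = (1/(-8)^2) · (1 − w/(-8))^{−2}.
By the binomial series (1−u)^{−2} = Σ_{n≥0} C(n+1, 1) u^n for |u|<1, with u = w/(-8):
  c_n = C(n+1, 1) / (-8)^(n+2).
  c_0 = 1/(-8)^2 = 1/64.
  c_1 = 2/(-8)^3 = -1/256.
  c_2 = 3/(-8)^4 = 3/4096.
The series is valid for |w/d| < 1, i.e. |z − z₀| < |d|.
Radius of convergence: R = |-1 − z₀| = |-8| = 8 (distance from z₀ to the singularity z = -1).

c_0 = 1/64, c_1 = -1/256, c_2 = 3/4096; R = 8.


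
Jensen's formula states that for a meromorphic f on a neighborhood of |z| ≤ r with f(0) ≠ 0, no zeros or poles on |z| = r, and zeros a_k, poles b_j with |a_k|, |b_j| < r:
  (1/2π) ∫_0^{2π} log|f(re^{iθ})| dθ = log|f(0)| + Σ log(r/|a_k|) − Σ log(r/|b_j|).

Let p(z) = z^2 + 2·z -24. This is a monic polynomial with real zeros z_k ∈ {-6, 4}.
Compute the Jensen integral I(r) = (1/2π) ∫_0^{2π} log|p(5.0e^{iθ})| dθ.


Zeros: -6, 4; r = 5.0.
Inside |z| < r: 4. Outside (|z| ≥ r): -6.
p(0) = -24, so log|p(0)| = log(24) = 3.1781.
Apply Jensen: I(r) = log|p(0)| + Σ_k log(r/|z_k|), summed over zeros inside |z| < r.
  log(r/|z_k|) for z_k = 4: log(5.0/4) = 0.2231
  Outside zeros (-6) contribute nothing to the Jensen sum.
Sum over inside zeros: 0.2231.
I(r) = log|p(0)| + (inside sum) = 3.1781 + 0.2231 = 3.4012.
Note: since some zeros are outside |z| ≤ r, the simplified n·log(r) form does NOT apply — only the inside zeros contribute.

I(r) ≈ 3.4012.


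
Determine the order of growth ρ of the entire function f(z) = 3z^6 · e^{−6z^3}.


M(r) = max_{|z|=r} |3|·|z|^6·|e^{−6z^3}| = 3·r^6 · e^{6r^3} (the factors attain their maxima compatibly on |z|=r). Then log M(r) = log 3 + 6·log r + 6r^3, dominated by the last term, so log log M(r) ~ 3·log r. The polynomial factor 3z^6 contributes only a log r term and does not affect the order. ρ = 3.
Therefore ρ = 3.

Order ρ = 3.


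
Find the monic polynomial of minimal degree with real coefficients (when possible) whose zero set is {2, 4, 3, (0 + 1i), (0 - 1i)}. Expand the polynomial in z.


The polynomial is p(z) = ∏_{α ∈ S} (z − α), where S = {2, 4, 3, (0 + 1i), (0 - 1i)}.
Expanding the product yields: p(z) = z^5 -9·z^4 + 27·z^3 -33·z^2 + 26·z -24.
Note conjugate pairs combine to real quadratics: (z − (0+1i))(z − (0−1i)) = z² + 1.
The resulting polynomial has degree 5 and real coefficients as required.

p(z) = z^5 -9·z^4 + 27·z^3 -33·z^2 + 26·z -24.


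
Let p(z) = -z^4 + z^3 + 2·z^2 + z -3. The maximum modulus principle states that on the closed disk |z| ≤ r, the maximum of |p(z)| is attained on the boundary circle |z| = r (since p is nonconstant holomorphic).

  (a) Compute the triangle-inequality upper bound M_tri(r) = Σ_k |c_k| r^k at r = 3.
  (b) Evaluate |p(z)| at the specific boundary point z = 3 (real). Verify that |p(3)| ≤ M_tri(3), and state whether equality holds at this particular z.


Coefficients: c_0 = -3, c_1 = 1, c_2 = 2, c_3 = 1, c_4 = -1. Radius r = 3.
Part (a). Triangle bound: M_tri(r) = Σ_k |c_k| r^k
  = |-3|·3^0 + |1|·3^1 + |2|·3^2 + |1|·3^3 + |-1|·3^4
  = 3 + 3 + 18 + 27 + 81 = 132.
This bounds M(r) := max_{|z|=r} |p(z)| from above; equality holds iff all terms c_k z^k can be made to align in phase at a single z on |z|=r.
Part (b). At z = 3 (real, on the circle |z| = r):
  p(3) = (-3)·3^0 + (1)·3^1 + (2)·3^2 + (1)·3^3 + (-1)·3^4 = -36.
  |p(3)| = 36.
Check: |p(3)| = 36 ≤ 132 = M_tri(3). ✓ Equality does not hold at z = 3 (the coefficients have mixed signs, so the terms do not all align in phase there).

M_tri(3) = 132; |p(3)| = 36; equality at z=3: no.


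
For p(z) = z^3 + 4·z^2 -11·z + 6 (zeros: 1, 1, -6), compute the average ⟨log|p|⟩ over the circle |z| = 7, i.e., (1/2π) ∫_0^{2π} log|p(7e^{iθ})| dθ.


Zeros: -6, 1, 1; r = 7.
Inside |z| < r: -6, 1, 1. Outside (|z| ≥ r): ∅.
p(0) = 6, so log|p(0)| = log(6) = 1.7918.
Apply Jensen: I(r) = log|p(0)| + Σ_k log(r/|z_k|), summed over zeros inside |z| < r.
  log(r/|z_k|) for z_k = 1: log(7/1) = 1.9459
  log(r/|z_k|) for z_k = 1: log(7/1) = 1.9459
  log(r/|z_k|) for z_k = -6: log(7/6) = 0.1542
Sum over inside zeros: 4.0460.
I(r) = log|p(0)| + (inside sum) = 1.7918 + 4.0460 = 5.8377.
Closed form (all zeros inside, monic): I(r) = n·log(r) = 3·log(7) = 5.8377. ✓

I(r) ≈ 5.8377.


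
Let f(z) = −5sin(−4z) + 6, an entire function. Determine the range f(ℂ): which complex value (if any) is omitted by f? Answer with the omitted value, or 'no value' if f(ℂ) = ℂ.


Little Picard bounds the complement of f(ℂ) to at most one point.
sin is entire and surjective onto ℂ: for every w ∈ ℂ, sin(ζ) = w has a solution ζ ∈ ℂ (e.g., via the complex inverse arcsin). With ζ = −4z this gives z = ζ/(-4). Then -5·sin(−4z) takes every value in -5·ℂ = ℂ, and adding 6 is a bijection of ℂ. So f is surjective and omits no value. (Note: only on the real line is sin bounded by [−1, 1].)

Omitted value: no value.


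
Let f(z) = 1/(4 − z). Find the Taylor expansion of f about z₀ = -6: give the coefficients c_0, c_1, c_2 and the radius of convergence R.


Let w = z − z₀, so z = z₀ + w.
Then 4 − z = 4 − (z₀ + w) = (4 − z₀) − w = 10 − w.
f(z) = 1/(10 − w) = (1/(10)) · 1/(1 − w/(10)) = Σ_{n≥0} w^n / (10)^(n+1).
So c_n = 1/(10)^(n+1):
  c_0 = 1/(10)^1 = 1/10.
  c_1 = 1/(10)^2 = 1/100.
  c_2 = 1/(10)^3 = 1/1000.
The series is valid for |w/d| < 1, i.e. |z − z₀| < |d|.
Radius of convergence: R = |4 − z₀| = |10| = 10 (distance from z₀ to the singularity z = 4).

c_0 = 1/10, c_1 = 1/100, c_2 = 1/1000; R = 10.


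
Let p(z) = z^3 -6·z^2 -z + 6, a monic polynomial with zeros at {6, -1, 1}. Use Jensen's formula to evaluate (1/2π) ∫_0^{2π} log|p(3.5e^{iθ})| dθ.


Zeros: -1, 1, 6; r = 3.5.
Inside |z| < r: -1, 1. Outside (|z| ≥ r): 6.
p(0) = 6, so log|p(0)| = log(6) = 1.7918.
Apply Jensen: I(r) = log|p(0)| + Σ_k log(r/|z_k|), summed over zeros inside |z| < r.
  log(r/|z_k|) for z_k = -1: log(3.5/1) = 1.2528
  log(r/|z_k|) for z_k = 1: log(3.5/1) = 1.2528
  Outside zeros (6) contribute nothing to the Jensen sum.
Sum over inside zeros: 2.5055.
I(r) = log|p(0)| + (inside sum) = 1.7918 + 2.5055 = 4.2973.
Note: since some zeros are outside |z| ≤ r, the simplified n·log(r) form does NOT apply — only the inside zeros contribute.

I(r) ≈ 4.2973.


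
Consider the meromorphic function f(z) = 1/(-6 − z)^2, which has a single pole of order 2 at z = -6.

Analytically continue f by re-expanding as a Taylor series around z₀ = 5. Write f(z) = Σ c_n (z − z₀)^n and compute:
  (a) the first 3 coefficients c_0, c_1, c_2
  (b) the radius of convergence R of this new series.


Let w = z − z₀, so z = z₀ + w.
Then -6 − z = -6 − (z₀ + w) = (-6 − z₀) − w = -11 − w.
f(z) = 1/(-11 − w)^2 = (1/(-11)^2) · (1 − w/(-11))^{−2}.
By the binomial series (1−u)^{−2} = Σ_{n≥0} C(n+1, 1) u^n for |u|<1, with u = w/(-11):
  c_n = C(n+1, 1) / (-11)^(n+2).
  c_0 = 1/(-11)^2 = 1/121.
  c_1 = 2/(-11)^3 = -2/1331.
  c_2 = 3/(-11)^4 = 3/14641.
The series is valid for |w/d| < 1, i.e. |z − z₀| < |d|.
Radius of convergence: R = |-6 − z₀| = |-11| = 11 (distance from z₀ to the singularity z = -6).

c_0 = 1/121, c_1 = -2/1331, c_2 = 3/14641; R = 11.


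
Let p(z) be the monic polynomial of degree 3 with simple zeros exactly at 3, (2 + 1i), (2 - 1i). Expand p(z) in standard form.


The polynomial is p(z) = ∏_{α ∈ S} (z − α), where S = {3, (2 + 1i), (2 - 1i)}.
Expanding the product yields: p(z) = z^3 -7·z^2 + 17·z -15.
Note conjugate pairs combine to real quadratics: (z − (2+1i))(z − (2−1i)) = z² − 4z + 5.
The resulting polynomial has degree 3 and real coefficients as required.

p(z) = z^3 -7·z^2 + 17·z -15.


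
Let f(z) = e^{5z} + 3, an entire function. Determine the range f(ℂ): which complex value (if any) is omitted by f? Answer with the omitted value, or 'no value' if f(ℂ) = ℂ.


Little Picard bounds the complement of f(ℂ) to at most one point.
e^{5z} is never zero on ℂ, so 1·e^{5z} takes every value in ℂ ∖ {0}. Adding 3 shifts the range to ℂ ∖ {3}. Thus f omits exactly the value 3.

Omitted value: 3.
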